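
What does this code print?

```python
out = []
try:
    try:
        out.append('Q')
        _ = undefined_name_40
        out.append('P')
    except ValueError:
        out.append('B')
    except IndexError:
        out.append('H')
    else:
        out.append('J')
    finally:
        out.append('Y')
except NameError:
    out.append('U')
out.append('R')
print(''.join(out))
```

Execution trace: 'Q' (try body) → 'Y' (finally) → 'U' (outer except NameError) → 'R' (after the try/except). Output: QYUR

Answer: QYUR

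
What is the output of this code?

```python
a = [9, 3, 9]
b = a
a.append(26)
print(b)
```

Key concept: basic list aliasing.
Step by step:
`a = [9, 3, 9]` → a = [9, 3, 9]
`b = a` → b = [9, 3, 9] (same object as a)
`a.append(26)` → a = [9, 3, 9, 26] (same object as b); b = [9, 3, 9, 26] (same object as a)
`print(b)` → prints [9, 3, 9, 26]

Answer: [9, 3, 9, 26]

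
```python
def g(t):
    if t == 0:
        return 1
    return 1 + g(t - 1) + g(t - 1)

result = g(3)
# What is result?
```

g(t) = 1 + 2·g(t-1), g(0)=1. Closed form: (1+1)·2^3 - 1 = 15.

Answer: 15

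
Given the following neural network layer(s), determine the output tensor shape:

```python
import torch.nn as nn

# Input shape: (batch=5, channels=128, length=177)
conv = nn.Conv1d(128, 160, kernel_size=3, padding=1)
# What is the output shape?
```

Input: (5, 128, 177) -> Output: (5, 160, 177)

Answer: (5, 160, 177)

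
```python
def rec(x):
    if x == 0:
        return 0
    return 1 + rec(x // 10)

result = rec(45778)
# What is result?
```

Count of digits of 45778: 5

Answer: 5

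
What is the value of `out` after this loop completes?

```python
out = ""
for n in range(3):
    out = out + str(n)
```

Concatenate digits 0 to 2
`out` takes the values: "" → "0" → "01" → "012"

Answer: "012"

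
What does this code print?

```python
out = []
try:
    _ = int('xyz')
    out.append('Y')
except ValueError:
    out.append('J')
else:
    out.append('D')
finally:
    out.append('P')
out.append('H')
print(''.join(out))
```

Execution trace: 'J' (except ValueError) → 'P' (finally) → 'H' (after the try/except). Output: JPH

Answer: JPH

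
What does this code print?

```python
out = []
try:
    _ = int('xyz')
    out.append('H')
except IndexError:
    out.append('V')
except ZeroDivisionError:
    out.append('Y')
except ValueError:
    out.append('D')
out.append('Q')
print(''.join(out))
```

Execution trace: 'D' (except ValueError) → 'Q' (after the try/except). Output: DQ

Answer: DQ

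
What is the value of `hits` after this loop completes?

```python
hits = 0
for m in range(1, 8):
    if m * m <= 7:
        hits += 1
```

Count numbers where m² ≤ 7
`hits` takes the values: 0 → 1 → 2

Answer: 2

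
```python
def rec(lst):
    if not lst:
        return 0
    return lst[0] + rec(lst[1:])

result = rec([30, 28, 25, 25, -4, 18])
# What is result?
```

30 + 28 + 25 + 25 + (-4) + 18 + 0 = 122

Answer: 122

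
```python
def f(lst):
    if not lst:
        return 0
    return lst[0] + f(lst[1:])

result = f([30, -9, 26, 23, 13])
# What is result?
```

30 + (-9) + 26 + 23 + 13 + 0 = 83

Answer: 83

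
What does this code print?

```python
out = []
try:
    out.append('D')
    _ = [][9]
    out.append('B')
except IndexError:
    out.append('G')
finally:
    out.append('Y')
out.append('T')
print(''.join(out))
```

Execution trace: 'D' (try body) → 'G' (except IndexError) → 'Y' (finally) → 'T' (after the try/except). Output: DGYT

Answer: DGYT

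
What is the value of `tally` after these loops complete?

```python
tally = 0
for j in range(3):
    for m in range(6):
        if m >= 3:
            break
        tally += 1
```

Inner breaks at 3, outer runs 3 times
`tally` takes the values: 0 → 1 → 2 → 3 → 4 → 5 → 6 → 7 → 8 → 9

Answer: 9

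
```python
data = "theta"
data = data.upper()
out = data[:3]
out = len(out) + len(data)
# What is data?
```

Trace:
`data = "theta"` → data = 'theta'
`data = data.upper()` → data = 'THETA'
`out = data[:3]` → out = 'THE'
`out = len(out) + len(data)` → out = 8
So data = 'THETA'

Answer: 'THETA'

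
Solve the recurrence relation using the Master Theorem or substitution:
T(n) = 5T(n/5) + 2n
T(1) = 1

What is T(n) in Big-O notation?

By Master Theorem: a=5, b=5, f(n)=2n. Since log_5(5) = 1 and f(n) = Θ(n^1), Case 2 applies. T(n) = O(n log n).

Answer: O(n log n)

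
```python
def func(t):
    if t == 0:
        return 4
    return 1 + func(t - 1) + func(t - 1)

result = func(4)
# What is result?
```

func(t) = 1 + 2·func(t-1), func(0)=4. Closed form: (4+1)·2^4 - 1 = 79.

Answer: 79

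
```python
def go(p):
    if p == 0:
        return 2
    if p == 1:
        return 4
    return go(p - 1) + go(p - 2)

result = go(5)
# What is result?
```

Build up from base cases: go(0)=2, go(1)=4, go(2)=6, go(3)=10, go(4)=16, go(5)=26

Answer: 26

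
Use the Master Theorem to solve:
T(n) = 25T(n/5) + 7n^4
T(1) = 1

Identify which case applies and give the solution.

a=25, b=5, f(n)=7n^4. log_5(25) = 2. Since c=4 > 2 and the regularity condition holds (25(n/5)^4 = (25/5^4)n^4 with 25/5^4 < 1), Case 3 applies: T(n) = Θ(f(n)) = O(n^4).

Answer: O(n^4) - Case 3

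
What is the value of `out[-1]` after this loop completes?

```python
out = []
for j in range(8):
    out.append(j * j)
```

Last element of squares 0 to 7
`out` takes the values: [] → [0] → [0, 1] → [0, 1, 4] → [0, 1, 4, 9] → [0, 1, 4, 9, 16] → [0, 1, 4, 9, 16, 25] → [0, 1, 4, 9, 16, 25, 36] → [0, 1, 4, 9, 16, 25, 36, 49]
So `out[-1]` = 49

Answer: 49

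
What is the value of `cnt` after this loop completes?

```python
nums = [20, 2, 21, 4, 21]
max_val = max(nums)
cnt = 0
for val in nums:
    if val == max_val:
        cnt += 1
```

Count of max value 21 in [20, 2, 21, 4, 21]
`cnt` takes the values: 0 → 1 → 2

Answer: 2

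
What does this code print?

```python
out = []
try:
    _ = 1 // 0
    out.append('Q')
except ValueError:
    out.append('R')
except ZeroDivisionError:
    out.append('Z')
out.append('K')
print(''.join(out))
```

Execution trace: 'Z' (except ZeroDivisionError) → 'K' (after the try/except). Output: ZK

Answer: ZK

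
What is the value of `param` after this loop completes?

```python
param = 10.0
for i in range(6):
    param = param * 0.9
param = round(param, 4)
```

Exponential decay: 10.0 * 0.9^6
`param` takes the values: 10.0 → 9.0 → 8.1 → 7.29 → 6.561 → 5.9049 → 5.31441 → 5.3144

Answer: 5.3144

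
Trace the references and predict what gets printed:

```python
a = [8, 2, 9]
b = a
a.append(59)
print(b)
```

Key concept: basic list aliasing.
Step by step:
`a = [8, 2, 9]` → a = [8, 2, 9]
`b = a` → b = [8, 2, 9] (same object as a)
`a.append(59)` → a = [8, 2, 9, 59] (same object as b); b = [8, 2, 9, 59] (same object as a)
`print(b)` → prints [8, 2, 9, 59]

Answer: [8, 2, 9, 59]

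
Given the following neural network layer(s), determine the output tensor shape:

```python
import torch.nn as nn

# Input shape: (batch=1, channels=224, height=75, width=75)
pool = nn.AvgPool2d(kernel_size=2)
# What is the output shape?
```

Input: (1, 224, 75, 75) -> Output: (1, 224, 37, 37)

Answer: (1, 224, 37, 37)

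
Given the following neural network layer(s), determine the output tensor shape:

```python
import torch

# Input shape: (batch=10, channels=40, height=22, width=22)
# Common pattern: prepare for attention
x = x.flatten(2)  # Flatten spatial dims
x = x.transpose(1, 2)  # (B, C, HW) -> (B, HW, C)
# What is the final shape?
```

Input: (10, 40, 22, 22) -> after flatten(2): (10, 40, 484) -> Output: (10, 484, 40)

Answer: (10, 484, 40)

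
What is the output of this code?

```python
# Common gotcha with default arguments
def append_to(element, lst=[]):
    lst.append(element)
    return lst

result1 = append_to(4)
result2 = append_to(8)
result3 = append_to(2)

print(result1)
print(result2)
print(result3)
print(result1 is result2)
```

Key concept: mutable default argument gotcha.
Step by step:
`result1 = append_to(4)` → result1 = [4]
`result2 = append_to(8)` → result1 = [4, 8] (same object as result2); result2 = [4, 8] (same object as result1)
`result3 = append_to(2)` → result1 = [4, 8, 2] (same object as result2, result3); result2 = [4, 8, 2] (same object as result1, result3); result3 = [4, 8, 2] (same object as result1, result2)
`print(result1)` → prints [4, 8, 2]
`print(result2)` → prints [4, 8, 2]
`print(result3)` → prints [4, 8, 2]
`print(result1 is result2)` → prints True

Answer:
[4, 8, 2]
[4, 8, 2]
[4, 8, 2]
True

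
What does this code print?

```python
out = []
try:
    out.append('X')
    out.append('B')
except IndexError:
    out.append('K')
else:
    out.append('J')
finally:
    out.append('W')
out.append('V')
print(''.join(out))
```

Execution trace: 'X' (try body) → 'B' (try body, no exception) → 'J' (else) → 'W' (finally) → 'V' (after the try/except). Output: XBJWV

Answer: XBJWV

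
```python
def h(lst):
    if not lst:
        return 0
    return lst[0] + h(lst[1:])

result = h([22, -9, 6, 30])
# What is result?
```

22 + (-9) + 6 + 30 + 0 = 49

Answer: 49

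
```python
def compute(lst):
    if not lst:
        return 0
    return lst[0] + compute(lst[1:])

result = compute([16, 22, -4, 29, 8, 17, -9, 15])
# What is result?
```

16 + 22 + (-4) + 29 + 8 + 17 + (-9) + 15 + 0 = 94

Answer: 94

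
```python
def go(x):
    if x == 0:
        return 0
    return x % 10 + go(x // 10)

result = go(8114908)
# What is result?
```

Sum of digits of 8114908: 8 + 0 + 9 + 4 + 1 + 1 + 8 = 31

Answer: 31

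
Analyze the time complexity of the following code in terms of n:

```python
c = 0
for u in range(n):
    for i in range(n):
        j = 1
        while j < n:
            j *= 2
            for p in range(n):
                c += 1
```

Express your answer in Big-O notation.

Each loop level contributes: n × n × log n × n. Multiplying the contributions gives O(n^3 log n).

Answer: O(n^3 log n)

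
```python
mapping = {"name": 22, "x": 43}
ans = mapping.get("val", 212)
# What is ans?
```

Trace:
`mapping = {"name": 22, "x": 43}` → mapping = {'name': 22, 'x': 43}
`ans = mapping.get("val", 212)` → ans = 212
So ans = 212

Answer: 212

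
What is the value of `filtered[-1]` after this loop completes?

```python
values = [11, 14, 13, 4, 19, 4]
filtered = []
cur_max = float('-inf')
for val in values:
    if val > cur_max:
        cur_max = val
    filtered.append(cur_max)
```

Running max ends at 19
`filtered` takes the values: [] → [11] → [11, 14] → [11, 14, 14] → [11, 14, 14, 14] → [11, 14, 14, 14, 19] → [11, 14, 14, 14, 19, 19]
So `filtered[-1]` = 19

Answer: 19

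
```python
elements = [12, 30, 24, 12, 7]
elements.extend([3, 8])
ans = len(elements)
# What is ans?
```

Trace:
`elements = [12, 30, 24, 12, 7]` → elements = [12, 30, 24, 12, 7]
`elements.extend([3, 8])` → elements = [12, 30, 24, 12, 7, 3, 8]
`ans = len(elements)` → ans = 7
So ans = 7

Answer: 7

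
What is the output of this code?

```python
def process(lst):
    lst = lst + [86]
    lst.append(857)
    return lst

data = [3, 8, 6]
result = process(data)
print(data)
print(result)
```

Key concept: rebinding parameter vs mutation.
Step by step:
`data = [3, 8, 6]` → data = [3, 8, 6]
`result = process(data)` → result = [3, 8, 6, 86, 857]
`print(data)` → prints [3, 8, 6]
`print(result)` → prints [3, 8, 6, 86, 857]

Answer:
[3, 8, 6]
[3, 8, 6, 86, 857]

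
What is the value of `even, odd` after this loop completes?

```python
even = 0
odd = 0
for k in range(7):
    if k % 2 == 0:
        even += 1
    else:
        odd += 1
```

Count evens and odds in range(7)
`even, odd` takes the values: (0, 0) → (1, 0) → (1, 1) → (2, 1) → (2, 2) → (3, 2) → (3, 3) → (4, 3)

Answer: 4, 3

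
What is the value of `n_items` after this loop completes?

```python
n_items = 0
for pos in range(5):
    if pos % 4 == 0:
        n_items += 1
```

Count numbers divisible by 4 in range(5)
`n_items` takes the values: 0 → 1 → 2

Answer: 2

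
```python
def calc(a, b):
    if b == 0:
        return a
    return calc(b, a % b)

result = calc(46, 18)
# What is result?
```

calc(46, 18) -> calc(18, 10) -> calc(10, 8) -> calc(8, 2) -> calc(2, 0) -> 2

Answer: 2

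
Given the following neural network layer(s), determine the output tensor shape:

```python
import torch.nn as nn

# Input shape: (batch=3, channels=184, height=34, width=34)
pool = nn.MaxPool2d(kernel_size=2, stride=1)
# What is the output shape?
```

Input: (3, 184, 34, 34) -> Output: (3, 184, 33, 33)

Answer: (3, 184, 33, 33)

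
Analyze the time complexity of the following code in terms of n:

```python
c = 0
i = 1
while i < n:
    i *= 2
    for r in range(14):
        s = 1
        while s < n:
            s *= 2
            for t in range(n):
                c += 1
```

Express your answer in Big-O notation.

Each loop level contributes: log n × 1 × log n × n. Multiplying the contributions gives O(n log² n).

Answer: O(n log² n)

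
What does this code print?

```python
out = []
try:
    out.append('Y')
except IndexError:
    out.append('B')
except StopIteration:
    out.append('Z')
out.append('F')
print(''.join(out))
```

Execution trace: 'Y' (try body, no exception) → 'F' (after the try/except). Output: YF

Answer: YF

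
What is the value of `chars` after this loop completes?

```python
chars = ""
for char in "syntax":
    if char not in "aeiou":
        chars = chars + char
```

Remove vowels from 'syntax'
`chars` takes the values: "" → "s" → "sy" → "syn" → "synt" → "syntx"

Answer: "syntx"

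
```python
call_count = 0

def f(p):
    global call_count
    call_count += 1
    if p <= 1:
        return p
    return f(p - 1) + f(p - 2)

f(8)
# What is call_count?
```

Calls(p) = 1 + Calls(p-1) + Calls(p-2); Calls(0)=Calls(1)=1. For p=8 this gives 67.

Answer: 67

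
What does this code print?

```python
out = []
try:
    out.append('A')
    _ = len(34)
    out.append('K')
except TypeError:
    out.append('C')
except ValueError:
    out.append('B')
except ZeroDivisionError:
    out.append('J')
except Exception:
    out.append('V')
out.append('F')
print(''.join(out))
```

Execution trace: 'A' (try body) → 'C' (except TypeError) → 'F' (after the try/except). Output: ACF

Answer: ACF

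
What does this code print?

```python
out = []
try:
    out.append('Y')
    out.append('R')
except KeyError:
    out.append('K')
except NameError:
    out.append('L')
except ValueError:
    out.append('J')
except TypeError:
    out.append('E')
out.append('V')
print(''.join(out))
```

Execution trace: 'Y' (try body) → 'R' (try body, no exception) → 'V' (after the try/except). Output: YRV

Answer: YRV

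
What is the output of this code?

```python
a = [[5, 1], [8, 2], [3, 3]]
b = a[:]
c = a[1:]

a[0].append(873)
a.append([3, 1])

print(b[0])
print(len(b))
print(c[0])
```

Key concept: slice with nested mutation.
Step by step:
`a = [[5, 1], [8, 2], [3, 3]]` → a = [[5, 1], [8, 2], [3, 3]]
`b = a[:]` → b = [[5, 1], [8, 2], [3, 3]]
`c = a[1:]` → c = [[8, 2], [3, 3]]
`a[0].append(873)` → a = [[5, 1, 873], [8, 2], [3, 3]]; b = [[5, 1, 873], [8, 2], [3, 3]]
`a.append([3, 1])` → a = [[5, 1, 873], [8, 2], [3, 3], [3, 1]]
`print(b[0])` → prints [5, 1, 873]
`print(len(b))` → prints 3
`print(c[0])` → prints [8, 2]

Answer:
[5, 1, 873]
3
[8, 2]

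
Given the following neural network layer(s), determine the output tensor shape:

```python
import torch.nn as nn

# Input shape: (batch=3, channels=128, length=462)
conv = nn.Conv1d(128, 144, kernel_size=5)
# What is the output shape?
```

Input: (3, 128, 462) -> Output: (3, 144, 458)

Answer: (3, 144, 458)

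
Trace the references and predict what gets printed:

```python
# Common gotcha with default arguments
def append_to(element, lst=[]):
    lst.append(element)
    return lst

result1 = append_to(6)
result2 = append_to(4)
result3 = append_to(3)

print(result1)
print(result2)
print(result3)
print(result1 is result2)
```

Key concept: mutable default argument gotcha.
Step by step:
`result1 = append_to(6)` → result1 = [6]
`result2 = append_to(4)` → result1 = [6, 4] (same object as result2); result2 = [6, 4] (same object as result1)
`result3 = append_to(3)` → result1 = [6, 4, 3] (same object as result2, result3); result2 = [6, 4, 3] (same object as result1, result3); result3 = [6, 4, 3] (same object as result1, result2)
`print(result1)` → prints [6, 4, 3]
`print(result2)` → prints [6, 4, 3]
`print(result3)` → prints [6, 4, 3]
`print(result1 is result2)` → prints True

Answer:
[6, 4, 3]
[6, 4, 3]
[6, 4, 3]
True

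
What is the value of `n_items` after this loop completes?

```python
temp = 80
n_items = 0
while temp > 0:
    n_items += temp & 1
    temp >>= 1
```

Count set bits in 80 (binary: 0b1010000)
`n_items` takes the values: 0 → 1 → 2

Answer: 2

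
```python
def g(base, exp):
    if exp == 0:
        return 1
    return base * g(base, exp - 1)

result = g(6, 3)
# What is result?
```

g(6, 3) = 6 * 6 * 6 = 216

Answer: 216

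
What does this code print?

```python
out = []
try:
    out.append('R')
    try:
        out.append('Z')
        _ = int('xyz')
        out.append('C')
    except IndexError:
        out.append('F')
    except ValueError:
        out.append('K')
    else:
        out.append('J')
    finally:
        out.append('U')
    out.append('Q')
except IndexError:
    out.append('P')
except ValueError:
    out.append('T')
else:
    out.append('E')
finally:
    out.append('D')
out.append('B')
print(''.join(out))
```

Execution trace: 'R' (try body) → 'Z' (inner try body) → 'K' (inner except ValueError) → 'U' (inner finally) → 'Q' (try body, no exception) → 'E' (else) → 'D' (finally) → 'B' (after the try/except). Output: RZKUQEDB

Answer: RZKUQEDB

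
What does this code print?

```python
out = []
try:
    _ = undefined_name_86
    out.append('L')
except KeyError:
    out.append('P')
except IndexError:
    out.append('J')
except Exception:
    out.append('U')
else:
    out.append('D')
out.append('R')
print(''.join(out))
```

Execution trace: 'U' (except Exception) → 'R' (after the try/except). Output: UR

Answer: UR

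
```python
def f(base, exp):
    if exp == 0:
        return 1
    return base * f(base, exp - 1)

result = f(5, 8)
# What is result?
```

f(5, 8) = 5 * 5 * 5 * 5 * 5 * 5 * 5 * 5 = 390625

Answer: 390625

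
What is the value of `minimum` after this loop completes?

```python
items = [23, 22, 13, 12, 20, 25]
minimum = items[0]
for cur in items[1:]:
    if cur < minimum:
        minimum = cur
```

Minimum of [23, 22, 13, 12, 20, 25]
`minimum` takes the values: 23 → 22 → 13 → 12

Answer: 12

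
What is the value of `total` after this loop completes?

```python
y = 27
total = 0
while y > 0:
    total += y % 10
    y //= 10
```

Sum digits of 27
`total` takes the values: 0 → 7 → 9

Answer: 9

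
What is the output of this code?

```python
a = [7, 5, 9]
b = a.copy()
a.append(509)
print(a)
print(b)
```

Key concept: list.copy() creates independent copy.
Step by step:
`a = [7, 5, 9]` → a = [7, 5, 9]
`b = a.copy()` → b = [7, 5, 9]
`a.append(509)` → a = [7, 5, 9, 509]
`print(a)` → prints [7, 5, 9, 509]
`print(b)` → prints [7, 5, 9]

Answer:
[7, 5, 9, 509]
[7, 5, 9]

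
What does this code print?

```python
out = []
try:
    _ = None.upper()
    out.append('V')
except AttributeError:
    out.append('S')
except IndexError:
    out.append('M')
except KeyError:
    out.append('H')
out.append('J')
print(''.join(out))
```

Execution trace: 'S' (except AttributeError) → 'J' (after the try/except). Output: SJ

Answer: SJ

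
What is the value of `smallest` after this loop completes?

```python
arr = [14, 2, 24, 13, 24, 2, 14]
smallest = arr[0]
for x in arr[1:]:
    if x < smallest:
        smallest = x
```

Minimum of [14, 2, 24, 13, 24, 2, 14]
`smallest` takes the values: 14 → 2

Answer: 2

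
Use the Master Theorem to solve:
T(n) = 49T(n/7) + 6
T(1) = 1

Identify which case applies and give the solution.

a=49, b=7, f(n)=6. log_7(49) = 2. Since c=0 < 2, Case 1 applies: T(n) = Θ(n^log_b(a)) = O(n^2).

Answer: O(n^2) - Case 1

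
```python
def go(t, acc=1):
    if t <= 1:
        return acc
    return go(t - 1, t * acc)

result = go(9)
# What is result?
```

Accumulator trace (n, acc): (9, 1) -> (8, 9) -> (7, 72) -> (6, 504) -> (5, 3024) -> (4, 15120) -> (3, 60480) -> (2, 181440) -> (1, 362880) -> return 362880

Answer: 362880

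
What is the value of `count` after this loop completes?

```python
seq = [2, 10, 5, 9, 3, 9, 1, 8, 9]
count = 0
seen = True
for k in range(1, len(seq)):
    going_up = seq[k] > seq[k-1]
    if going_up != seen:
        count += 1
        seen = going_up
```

Count direction changes in [2, 10, 5, 9, 3, 9, 1, 8, 9]
`count` takes the values: 0 → 1 → 2 → 3 → 4 → 5 → 6

Answer: 6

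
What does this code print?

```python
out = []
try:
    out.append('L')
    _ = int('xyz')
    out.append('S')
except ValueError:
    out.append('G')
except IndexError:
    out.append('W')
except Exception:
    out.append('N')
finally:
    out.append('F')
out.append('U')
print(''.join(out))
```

Execution trace: 'L' (try body) → 'G' (except ValueError) → 'F' (finally) → 'U' (after the try/except). Output: LGFU

Answer: LGFU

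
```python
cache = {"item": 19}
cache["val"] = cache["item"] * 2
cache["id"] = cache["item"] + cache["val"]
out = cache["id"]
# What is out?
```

Trace:
`cache = {"item": 19}` → cache = {'item': 19}
`cache["val"] = cache["item"] * 2` → cache = {'item': 19, 'val': 38}
`cache["id"] = cache["item"] + cache["val"]` → cache = {'item': 19, 'val': 38, 'id': 57}
`out = cache["id"]` → out = 57
So out = 57

Answer: 57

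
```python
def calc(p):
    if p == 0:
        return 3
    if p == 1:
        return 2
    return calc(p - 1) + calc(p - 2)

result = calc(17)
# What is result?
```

Build up from base cases: calc(0)=3, calc(1)=2, calc(2)=5, calc(3)=7, calc(4)=12, calc(5)=19, calc(6)=31, ..., calc(17)=6155

Answer: 6155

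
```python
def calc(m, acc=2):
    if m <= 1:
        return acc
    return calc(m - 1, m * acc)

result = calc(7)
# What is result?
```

Accumulator trace (n, acc): (7, 2) -> (6, 14) -> (5, 84) -> (4, 420) -> (3, 1680) -> (2, 5040) -> (1, 10080) -> return 10080

Answer: 10080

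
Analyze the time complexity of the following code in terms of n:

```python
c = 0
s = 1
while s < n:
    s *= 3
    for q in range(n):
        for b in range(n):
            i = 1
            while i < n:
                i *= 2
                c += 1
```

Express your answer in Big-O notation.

Each loop level contributes: log n × n × n × log n. Multiplying the contributions gives O(n^2 log² n).

Answer: O(n^2 log² n)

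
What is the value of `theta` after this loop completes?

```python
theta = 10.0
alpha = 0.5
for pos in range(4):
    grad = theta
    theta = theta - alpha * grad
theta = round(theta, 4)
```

Gradient descent: w = 10.0 * (1 - 0.5)^4
`theta` takes the values: 10.0 → 5.0 → 2.5 → 1.25 → 0.625

Answer: 0.625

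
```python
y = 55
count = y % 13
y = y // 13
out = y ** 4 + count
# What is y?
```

Trace:
`y = 55` → y = 55
`count = y % 13` → count = 3
`y = y // 13` → y = 4
`out = y ** 4 + count` → out = 259
So y = 4

Answer: 4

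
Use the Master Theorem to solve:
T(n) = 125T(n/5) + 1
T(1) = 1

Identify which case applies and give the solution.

a=125, b=5, f(n)=1. log_5(125) = 3. Since c=0 < 3, Case 1 applies: T(n) = Θ(n^log_b(a)) = O(n^3).

Answer: O(n^3) - Case 1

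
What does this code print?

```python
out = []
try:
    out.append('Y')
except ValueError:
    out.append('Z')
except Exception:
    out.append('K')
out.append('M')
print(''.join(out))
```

Execution trace: 'Y' (try body, no exception) → 'M' (after the try/except). Output: YM

Answer: YM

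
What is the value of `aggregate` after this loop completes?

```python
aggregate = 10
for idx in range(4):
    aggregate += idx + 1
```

Start at 10, add 1 to 4 = 20
`aggregate` takes the values: 10 → 11 → 13 → 16 → 20

Answer: 20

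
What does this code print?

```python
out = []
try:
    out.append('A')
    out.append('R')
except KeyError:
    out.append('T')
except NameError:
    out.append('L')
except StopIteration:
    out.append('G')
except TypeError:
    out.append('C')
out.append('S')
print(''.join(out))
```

Execution trace: 'A' (try body) → 'R' (try body, no exception) → 'S' (after the try/except). Output: ARS

Answer: ARS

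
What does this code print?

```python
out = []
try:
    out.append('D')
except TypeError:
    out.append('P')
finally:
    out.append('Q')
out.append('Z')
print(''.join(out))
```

Execution trace: 'D' (try body, no exception) → 'Q' (finally) → 'Z' (after the try/except). Output: DQZ

Answer: DQZ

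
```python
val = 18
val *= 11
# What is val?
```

Trace:
`val = 18` → val = 18
`val *= 11` → val = 198
So val = 198

Answer: 198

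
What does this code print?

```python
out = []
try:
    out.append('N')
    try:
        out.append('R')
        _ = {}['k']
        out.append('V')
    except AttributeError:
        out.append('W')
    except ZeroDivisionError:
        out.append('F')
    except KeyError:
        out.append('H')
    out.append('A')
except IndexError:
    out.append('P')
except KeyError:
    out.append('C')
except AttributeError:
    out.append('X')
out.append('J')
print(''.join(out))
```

Execution trace: 'N' (try body) → 'R' (inner try body) → 'H' (inner except KeyError) → 'A' (try body, no exception) → 'J' (after the try/except). Output: NRHAJ

Answer: NRHAJ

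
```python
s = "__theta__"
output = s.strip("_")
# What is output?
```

Trace:
`s = "__theta__"` → s = '__theta__'
`output = s.strip("_")` → output = 'theta'
So output = 'theta'

Answer: 'theta'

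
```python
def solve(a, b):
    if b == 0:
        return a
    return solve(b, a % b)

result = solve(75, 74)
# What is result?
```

solve(75, 74) -> solve(74, 1) -> solve(1, 0) -> 1

Answer: 1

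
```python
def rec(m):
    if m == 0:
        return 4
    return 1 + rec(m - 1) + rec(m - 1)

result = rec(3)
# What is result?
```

rec(m) = 1 + 2·rec(m-1), rec(0)=4. Closed form: (4+1)·2^3 - 1 = 39.

Answer: 39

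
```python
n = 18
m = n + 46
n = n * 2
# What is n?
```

Trace:
`n = 18` → n = 18
`m = n + 46` → m = 64
`n = n * 2` → n = 36
So n = 36

Answer: 36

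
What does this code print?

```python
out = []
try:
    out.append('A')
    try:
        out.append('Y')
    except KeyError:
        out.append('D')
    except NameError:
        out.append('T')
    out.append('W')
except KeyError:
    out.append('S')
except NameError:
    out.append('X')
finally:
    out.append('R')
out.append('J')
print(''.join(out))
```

Execution trace: 'A' (try body) → 'Y' (inner try body, no exception) → 'W' (try body, no exception) → 'R' (finally) → 'J' (after the try/except). Output: AYWRJ

Answer: AYWRJ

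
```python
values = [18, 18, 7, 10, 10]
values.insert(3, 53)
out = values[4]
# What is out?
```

Trace:
`values = [18, 18, 7, 10, 10]` → values = [18, 18, 7, 10, 10]
`values.insert(3, 53)` → values = [18, 18, 7, 53, 10, 10]
`out = values[4]` → out = 10
So out = 10

Answer: 10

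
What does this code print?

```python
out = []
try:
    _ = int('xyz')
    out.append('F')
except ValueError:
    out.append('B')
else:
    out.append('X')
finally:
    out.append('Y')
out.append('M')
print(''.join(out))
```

Execution trace: 'B' (except ValueError) → 'Y' (finally) → 'M' (after the try/except). Output: BYM

Answer: BYM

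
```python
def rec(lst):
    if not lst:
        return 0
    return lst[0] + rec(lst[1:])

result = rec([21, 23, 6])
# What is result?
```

21 + 23 + 6 + 0 = 50

Answer: 50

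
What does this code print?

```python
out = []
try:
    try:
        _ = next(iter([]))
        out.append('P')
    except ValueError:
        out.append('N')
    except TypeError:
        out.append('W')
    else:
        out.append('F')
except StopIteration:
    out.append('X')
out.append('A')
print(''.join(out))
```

Execution trace: 'X' (outer except StopIteration) → 'A' (after the try/except). Output: XA

Answer: XA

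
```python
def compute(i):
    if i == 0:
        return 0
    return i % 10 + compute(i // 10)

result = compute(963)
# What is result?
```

Sum of digits of 963: 3 + 6 + 9 = 18

Answer: 18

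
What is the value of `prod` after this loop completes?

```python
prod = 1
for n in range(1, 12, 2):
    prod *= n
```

Product of 1, 3, 5, ... up to 11
`prod` takes the values: 1 → 3 → 15 → 105 → 945 → 10395

Answer: 10395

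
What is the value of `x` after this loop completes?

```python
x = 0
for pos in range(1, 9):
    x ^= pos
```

XOR of 1 to 8
`x` takes the values: 0 → 1 → 3 → 0 → 4 → 1 → 7 → 0 → 8

Answer: 8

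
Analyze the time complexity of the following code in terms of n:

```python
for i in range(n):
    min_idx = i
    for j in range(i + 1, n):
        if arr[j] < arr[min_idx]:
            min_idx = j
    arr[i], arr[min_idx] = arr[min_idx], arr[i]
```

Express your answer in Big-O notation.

This is Selection sort. Time complexity: O(n²).

Answer: O(n²)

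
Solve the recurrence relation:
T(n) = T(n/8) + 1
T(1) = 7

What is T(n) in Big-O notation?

Each step divides n by 8 and adds 1. After log_8(n) steps we reach T(1)=7. So T(n) = 1·log_8(n) + 7 = O(log n).

Answer: O(log n)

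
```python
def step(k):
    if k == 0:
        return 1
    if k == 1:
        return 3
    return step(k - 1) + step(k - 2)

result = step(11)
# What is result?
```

Build up from base cases: step(0)=1, step(1)=3, step(2)=4, step(3)=7, step(4)=11, step(5)=18, step(6)=29, ..., step(11)=322

Answer: 322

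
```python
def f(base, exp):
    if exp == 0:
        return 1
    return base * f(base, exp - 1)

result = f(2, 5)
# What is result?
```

f(2, 5) = 2 * 2 * 2 * 2 * 2 = 32

Answer: 32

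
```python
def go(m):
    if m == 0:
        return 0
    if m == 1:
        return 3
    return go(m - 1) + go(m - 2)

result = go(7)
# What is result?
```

Build up from base cases: go(0)=0, go(1)=3, go(2)=3, go(3)=6, go(4)=9, go(5)=15, go(6)=24, ..., go(7)=39

Answer: 39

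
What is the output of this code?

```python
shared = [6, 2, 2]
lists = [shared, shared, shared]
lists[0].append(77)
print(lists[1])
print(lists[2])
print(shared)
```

Key concept: list of same reference.
Step by step:
`shared = [6, 2, 2]` → shared = [6, 2, 2]
`lists = [shared, shared, shared]` → lists = [[6, 2, 2], [6, 2, 2], [6, 2, 2]]
`lists[0].append(77)` → shared = [6, 2, 2, 77]; lists = [[6, 2, 2, 77], [6, 2, 2, 77], [6, 2, 2, 77]]
`print(lists[1])` → prints [6, 2, 2, 77]
`print(lists[2])` → prints [6, 2, 2, 77]
`print(shared)` → prints [6, 2, 2, 77]

Answer:
[6, 2, 2, 77]
[6, 2, 2, 77]
[6, 2, 2, 77]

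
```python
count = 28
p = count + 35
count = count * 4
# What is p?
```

Trace:
`count = 28` → count = 28
`p = count + 35` → p = 63
`count = count * 4` → count = 112
So p = 63

Answer: 63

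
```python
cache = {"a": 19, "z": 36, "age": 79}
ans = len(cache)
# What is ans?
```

Trace:
`cache = {"a": 19, "z": 36, "age": 79}` → cache = {'a': 19, 'z': 36, 'age': 79}
`ans = len(cache)` → ans = 3
So ans = 3

Answer: 3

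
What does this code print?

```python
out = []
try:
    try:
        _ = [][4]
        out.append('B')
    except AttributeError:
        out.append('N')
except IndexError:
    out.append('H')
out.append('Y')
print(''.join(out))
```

Execution trace: 'H' (outer except IndexError) → 'Y' (after the try/except). Output: HY

Answer: HY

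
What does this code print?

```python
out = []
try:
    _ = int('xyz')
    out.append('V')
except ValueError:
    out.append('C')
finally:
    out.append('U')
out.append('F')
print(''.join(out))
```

Execution trace: 'C' (except ValueError) → 'U' (finally) → 'F' (after the try/except). Output: CUF

Answer: CUF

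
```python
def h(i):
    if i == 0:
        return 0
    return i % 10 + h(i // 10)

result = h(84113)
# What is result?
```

Sum of digits of 84113: 3 + 1 + 1 + 4 + 8 = 17

Answer: 17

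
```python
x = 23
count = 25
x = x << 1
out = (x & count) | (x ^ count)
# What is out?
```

Trace:
`x = 23` → x = 23
`count = 25` → count = 25
`x = x << 1` → x = 46
`out = (x & count) | (x ^ count)` → out = 63
So out = 63

Answer: 63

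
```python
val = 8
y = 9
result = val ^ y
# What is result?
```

Trace:
`val = 8` → val = 8
`y = 9` → y = 9
`result = val ^ y` → result = 1
So result = 1

Answer: 1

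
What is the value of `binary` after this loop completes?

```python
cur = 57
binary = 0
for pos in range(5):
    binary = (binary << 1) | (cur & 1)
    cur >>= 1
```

Reverse lowest 5 bits of 57
`binary` takes the values: 0 → 1 → 2 → 4 → 9 → 19

Answer: 19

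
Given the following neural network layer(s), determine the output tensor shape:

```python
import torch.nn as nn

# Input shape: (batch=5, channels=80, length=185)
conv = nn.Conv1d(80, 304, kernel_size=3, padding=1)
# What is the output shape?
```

Input: (5, 80, 185) -> Output: (5, 304, 185)

Answer: (5, 304, 185)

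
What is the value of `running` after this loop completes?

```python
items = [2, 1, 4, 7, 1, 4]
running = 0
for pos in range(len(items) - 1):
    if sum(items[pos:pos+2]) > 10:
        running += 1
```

Count windows with sum > 10
`running` takes the values: 0 → 1

Answer: 1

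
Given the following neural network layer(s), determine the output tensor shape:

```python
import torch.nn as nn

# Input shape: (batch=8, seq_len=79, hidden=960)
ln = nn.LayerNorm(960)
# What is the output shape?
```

Input: (8, 79, 960) -> Output: (8, 79, 960)

Answer: (8, 79, 960)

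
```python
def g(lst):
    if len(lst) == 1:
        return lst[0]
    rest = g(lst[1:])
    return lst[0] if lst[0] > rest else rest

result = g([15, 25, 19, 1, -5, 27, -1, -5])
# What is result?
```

Recursive max over [15, 25, 19, 1, -5, 27, -1, -5] = 27

Answer: 27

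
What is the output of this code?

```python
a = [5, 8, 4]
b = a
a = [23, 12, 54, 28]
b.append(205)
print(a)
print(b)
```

Key concept: rebinding vs mutation: a is rebound to a new list, b still points at the original.
Step by step:
`a = [5, 8, 4]` → a = [5, 8, 4]
`b = a` → b = [5, 8, 4] (same object as a)
`a = [23, 12, 54, 28]` → a = [23, 12, 54, 28]
`b.append(205)` → b = [5, 8, 4, 205]
`print(a)` → prints [23, 12, 54, 28]
`print(b)` → prints [5, 8, 4, 205]

Answer:
[23, 12, 54, 28]
[5, 8, 4, 205]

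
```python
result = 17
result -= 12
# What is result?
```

Trace:
`result = 17` → result = 17
`result -= 12` → result = 5
So result = 5

Answer: 5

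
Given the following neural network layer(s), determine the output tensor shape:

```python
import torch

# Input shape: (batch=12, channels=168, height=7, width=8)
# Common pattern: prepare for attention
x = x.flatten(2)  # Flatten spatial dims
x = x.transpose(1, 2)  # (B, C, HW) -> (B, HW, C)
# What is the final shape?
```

Input: (12, 168, 7, 8) -> after flatten(2): (12, 168, 56) -> Output: (12, 56, 168)

Answer: (12, 56, 168)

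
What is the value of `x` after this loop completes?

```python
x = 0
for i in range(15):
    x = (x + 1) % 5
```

Increment mod 5, 15 times = 0
`x` takes the values: 0 → 1 → 2 → 3 → 4 → 0 → 1 → 2 → 3 → 4 → 0 → 1 → 2 → 3 → 4 → 0

Answer: 0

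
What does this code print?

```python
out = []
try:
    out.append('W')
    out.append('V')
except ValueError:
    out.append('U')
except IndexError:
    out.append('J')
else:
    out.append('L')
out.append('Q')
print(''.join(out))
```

Execution trace: 'W' (try body) → 'V' (try body, no exception) → 'L' (else) → 'Q' (after the try/except). Output: WVLQ

Answer: WVLQ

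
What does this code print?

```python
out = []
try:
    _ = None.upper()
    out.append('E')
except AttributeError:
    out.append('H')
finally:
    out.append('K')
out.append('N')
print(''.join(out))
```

Execution trace: 'H' (except AttributeError) → 'K' (finally) → 'N' (after the try/except). Output: HKN

Answer: HKN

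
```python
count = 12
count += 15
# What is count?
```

Trace:
`count = 12` → count = 12
`count += 15` → count = 27
So count = 27

Answer: 27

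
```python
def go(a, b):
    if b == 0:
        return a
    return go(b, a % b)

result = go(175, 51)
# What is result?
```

go(175, 51) -> go(51, 22) -> go(22, 7) -> go(7, 1) -> go(1, 0) -> 1

Answer: 1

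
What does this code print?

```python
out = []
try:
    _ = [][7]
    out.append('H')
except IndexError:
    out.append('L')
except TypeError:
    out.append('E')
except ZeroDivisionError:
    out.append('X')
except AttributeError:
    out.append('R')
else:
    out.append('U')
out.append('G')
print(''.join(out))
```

Execution trace: 'L' (except IndexError) → 'G' (after the try/except). Output: LG

Answer: LG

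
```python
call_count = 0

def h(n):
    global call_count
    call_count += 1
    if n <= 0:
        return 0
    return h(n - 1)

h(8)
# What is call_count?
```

Linear recursion stepping by 1: 9 calls from n=8 down to ≤0.

Answer: 9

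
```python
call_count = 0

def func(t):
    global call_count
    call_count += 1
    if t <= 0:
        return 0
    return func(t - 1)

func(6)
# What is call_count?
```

Linear recursion stepping by 1: 7 calls from t=6 down to ≤0.

Answer: 7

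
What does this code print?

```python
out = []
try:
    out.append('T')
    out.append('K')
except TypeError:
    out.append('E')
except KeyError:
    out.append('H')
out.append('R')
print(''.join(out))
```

Execution trace: 'T' (try body) → 'K' (try body, no exception) → 'R' (after the try/except). Output: TKR

Answer: TKR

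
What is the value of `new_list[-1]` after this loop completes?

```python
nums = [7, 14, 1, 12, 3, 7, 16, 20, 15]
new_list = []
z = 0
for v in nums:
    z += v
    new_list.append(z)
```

Cumulative sum ends at 95
`new_list` takes the values: [] → [7] → [7, 21] → [7, 21, 22] → [7, 21, 22, 34] → [7, 21, 22, 34, 37] → [7, 21, 22, 34, 37, 44] → [7, 21, 22, 34, 37, 44, 60] → [7, 21, 22, 34, 37, 44, 60, 80] → [7, 21, 22, 34, 37, 44, 60, 80, 95]
So `new_list[-1]` = 95

Answer: 95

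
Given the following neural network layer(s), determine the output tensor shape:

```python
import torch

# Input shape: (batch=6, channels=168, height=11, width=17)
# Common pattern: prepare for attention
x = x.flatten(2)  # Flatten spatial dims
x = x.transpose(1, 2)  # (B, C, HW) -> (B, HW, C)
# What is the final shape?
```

Input: (6, 168, 11, 17) -> after flatten(2): (6, 168, 187) -> Output: (6, 187, 168)

Answer: (6, 187, 168)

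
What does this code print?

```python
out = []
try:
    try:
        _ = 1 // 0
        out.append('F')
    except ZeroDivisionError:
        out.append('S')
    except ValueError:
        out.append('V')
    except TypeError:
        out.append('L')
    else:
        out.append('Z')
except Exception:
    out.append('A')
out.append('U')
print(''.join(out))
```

Execution trace: 'S' (inner except ZeroDivisionError) → 'U' (after the try/except). Output: SU

Answer: SU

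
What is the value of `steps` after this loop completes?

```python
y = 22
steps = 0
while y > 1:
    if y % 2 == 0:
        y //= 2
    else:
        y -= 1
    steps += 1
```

Steps to reduce 22 to 1
`steps` takes the values: 0 → 1 → 2 → 3 → 4 → 5 → 6

Answer: 6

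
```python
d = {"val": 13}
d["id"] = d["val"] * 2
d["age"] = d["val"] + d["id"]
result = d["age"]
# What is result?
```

Trace:
`d = {"val": 13}` → d = {'val': 13}
`d["id"] = d["val"] * 2` → d = {'val': 13, 'id': 26}
`d["age"] = d["val"] + d["id"]` → d = {'val': 13, 'id': 26, 'age': 39}
`result = d["age"]` → result = 39
So result = 39

Answer: 39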